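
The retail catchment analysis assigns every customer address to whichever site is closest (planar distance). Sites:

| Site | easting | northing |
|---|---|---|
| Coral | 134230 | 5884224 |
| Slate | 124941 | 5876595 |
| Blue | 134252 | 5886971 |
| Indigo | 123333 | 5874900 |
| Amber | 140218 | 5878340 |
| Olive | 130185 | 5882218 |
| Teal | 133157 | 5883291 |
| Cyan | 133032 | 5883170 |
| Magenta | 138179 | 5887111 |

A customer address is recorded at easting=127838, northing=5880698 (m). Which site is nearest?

Squared distances to each site:
Coral: 53290340.000; Slate: 25227218.000; Blue: 80489925.000; Indigo: 53911829.000; Amber: 158824564.000; Olive: 7818809.000; Teal: 35015410.000; Cyan: 33088420.000; Magenta: 148062850.000.
Minimum at Olive.

Olive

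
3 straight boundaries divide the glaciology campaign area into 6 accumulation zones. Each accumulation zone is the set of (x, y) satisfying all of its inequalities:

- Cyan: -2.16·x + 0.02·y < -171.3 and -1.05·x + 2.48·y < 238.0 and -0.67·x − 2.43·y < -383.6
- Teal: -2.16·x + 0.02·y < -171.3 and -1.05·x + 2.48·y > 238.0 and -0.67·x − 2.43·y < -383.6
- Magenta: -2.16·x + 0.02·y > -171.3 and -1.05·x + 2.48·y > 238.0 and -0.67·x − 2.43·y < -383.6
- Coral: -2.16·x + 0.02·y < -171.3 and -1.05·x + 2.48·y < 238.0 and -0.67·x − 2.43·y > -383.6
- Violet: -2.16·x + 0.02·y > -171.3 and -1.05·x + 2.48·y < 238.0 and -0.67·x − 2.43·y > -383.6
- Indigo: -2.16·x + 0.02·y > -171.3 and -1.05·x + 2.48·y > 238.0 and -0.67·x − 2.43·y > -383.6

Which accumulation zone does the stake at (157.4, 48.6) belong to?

-2.16·157.4 + 0.02·48.6 = -339.012, which is < -171.3
-1.05·157.4 + 2.48·48.6 = -44.742, which is < 238.0
-0.67·157.4 − 2.43·48.6 = -223.556, which is > -383.6
This sign pattern matches Coral.

Coral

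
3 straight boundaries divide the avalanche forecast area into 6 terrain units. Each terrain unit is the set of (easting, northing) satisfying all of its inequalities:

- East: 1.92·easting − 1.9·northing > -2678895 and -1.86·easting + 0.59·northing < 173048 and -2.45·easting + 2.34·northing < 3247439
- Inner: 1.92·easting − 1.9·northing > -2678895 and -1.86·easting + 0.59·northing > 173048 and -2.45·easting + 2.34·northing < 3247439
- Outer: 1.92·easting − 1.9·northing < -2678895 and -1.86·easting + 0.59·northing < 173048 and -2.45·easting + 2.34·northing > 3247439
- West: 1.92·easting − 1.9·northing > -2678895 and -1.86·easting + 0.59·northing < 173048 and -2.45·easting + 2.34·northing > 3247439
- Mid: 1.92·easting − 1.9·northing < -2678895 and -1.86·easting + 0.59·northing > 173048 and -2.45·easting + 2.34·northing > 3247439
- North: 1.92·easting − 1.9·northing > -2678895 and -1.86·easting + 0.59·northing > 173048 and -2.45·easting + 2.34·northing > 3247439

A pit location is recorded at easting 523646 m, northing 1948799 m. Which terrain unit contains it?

Mid

1.92·523646 − 1.9·1948799 = -2697317.780, which is < -2678895
-1.86·523646 + 0.59·1948799 = 175809.850, which is > 173048
-2.45·523646 + 2.34·1948799 = 3277256.960, which is > 3247439
This sign pattern matches Mid.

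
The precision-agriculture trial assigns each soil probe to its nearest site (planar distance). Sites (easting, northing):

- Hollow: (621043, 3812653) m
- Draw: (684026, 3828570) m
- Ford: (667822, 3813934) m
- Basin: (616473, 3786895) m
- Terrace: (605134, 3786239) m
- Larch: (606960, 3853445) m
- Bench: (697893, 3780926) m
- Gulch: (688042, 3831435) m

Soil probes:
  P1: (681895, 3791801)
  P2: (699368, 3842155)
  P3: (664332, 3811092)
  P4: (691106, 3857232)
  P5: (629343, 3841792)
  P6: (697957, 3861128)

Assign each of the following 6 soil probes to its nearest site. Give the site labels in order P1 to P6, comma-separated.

P1 → Bench (d²=374201629.00)
P2 → Gulch (d²=243196676.00)
P3 → Ford (d²=20257064.00)
P4 → Gulch (d²=674873305.00)
P5 → Larch (d²=636791098.00)
P6 → Gulch (d²=979981474.00)

Bench, Gulch, Ford, Gulch, Larch, Gulch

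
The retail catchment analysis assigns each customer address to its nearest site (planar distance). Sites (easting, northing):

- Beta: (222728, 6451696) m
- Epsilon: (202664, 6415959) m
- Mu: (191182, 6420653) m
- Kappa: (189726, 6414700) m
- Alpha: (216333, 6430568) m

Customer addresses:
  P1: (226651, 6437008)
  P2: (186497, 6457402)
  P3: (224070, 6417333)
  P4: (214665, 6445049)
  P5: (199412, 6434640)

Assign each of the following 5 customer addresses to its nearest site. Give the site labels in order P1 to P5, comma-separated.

Alpha, Beta, Alpha, Beta, Mu

P1 → Alpha (d²=147934724.00)
P2 → Beta (d²=1345243797.00)
P3 → Alpha (d²=235026394.00)
P4 → Beta (d²=109194578.00)
P5 → Mu (d²=263369069.00)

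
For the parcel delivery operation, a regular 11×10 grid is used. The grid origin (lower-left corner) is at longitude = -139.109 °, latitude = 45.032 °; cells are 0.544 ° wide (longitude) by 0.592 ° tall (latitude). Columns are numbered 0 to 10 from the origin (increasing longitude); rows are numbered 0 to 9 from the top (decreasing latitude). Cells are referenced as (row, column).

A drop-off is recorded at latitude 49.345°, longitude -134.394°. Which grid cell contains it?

(2, 8)

Column index: ⌊(-134.394 − -139.109) / 0.544⌋ = ⌊8.667⌋ = 8
Row offset from origin: ⌊(49.345 − 45.032) / 0.592⌋ = ⌊7.285⌋ = 7 → row 2 (counted from top)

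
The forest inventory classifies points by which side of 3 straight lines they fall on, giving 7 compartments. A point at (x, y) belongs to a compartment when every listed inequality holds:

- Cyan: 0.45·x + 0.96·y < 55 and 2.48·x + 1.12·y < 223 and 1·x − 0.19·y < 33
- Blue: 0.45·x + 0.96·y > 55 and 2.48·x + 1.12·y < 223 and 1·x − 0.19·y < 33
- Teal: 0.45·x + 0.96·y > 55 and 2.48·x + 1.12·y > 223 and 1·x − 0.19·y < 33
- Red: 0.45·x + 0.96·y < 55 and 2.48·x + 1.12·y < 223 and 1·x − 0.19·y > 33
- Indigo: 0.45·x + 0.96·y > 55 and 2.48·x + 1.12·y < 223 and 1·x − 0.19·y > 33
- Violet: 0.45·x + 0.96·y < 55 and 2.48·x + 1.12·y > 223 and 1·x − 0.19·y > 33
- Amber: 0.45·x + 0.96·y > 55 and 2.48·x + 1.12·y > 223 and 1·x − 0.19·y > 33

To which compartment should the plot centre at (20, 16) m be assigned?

Cyan

0.45·20 + 0.96·16 = 24.360, which is < 55
2.48·20 + 1.12·16 = 67.520, which is < 223
1·20 − 0.19·16 = 16.960, which is < 33
This sign pattern matches Cyan.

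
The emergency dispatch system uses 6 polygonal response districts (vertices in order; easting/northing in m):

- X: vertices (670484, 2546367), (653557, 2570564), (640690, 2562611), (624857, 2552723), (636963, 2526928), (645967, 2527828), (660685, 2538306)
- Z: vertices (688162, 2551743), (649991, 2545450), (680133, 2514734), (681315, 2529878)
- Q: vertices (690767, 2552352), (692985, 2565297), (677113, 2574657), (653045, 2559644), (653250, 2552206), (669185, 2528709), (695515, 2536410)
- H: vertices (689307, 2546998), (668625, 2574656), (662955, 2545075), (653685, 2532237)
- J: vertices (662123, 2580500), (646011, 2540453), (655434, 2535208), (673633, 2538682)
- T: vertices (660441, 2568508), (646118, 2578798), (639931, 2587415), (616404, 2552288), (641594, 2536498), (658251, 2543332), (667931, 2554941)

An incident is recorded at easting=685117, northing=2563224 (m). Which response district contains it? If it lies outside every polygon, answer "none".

Q

Cast a ray rightward from (685117, 2563224). For each polygon, the edges (by vertex number in listed order) whose endpoints lie on opposite sides of northing = 2563224, where each meets that height, and whether that is right or left of the point:
X: 1–2 at easting≈658691.7 (left), 2–3 at easting≈641681.8 (left) → 0 crossings.
Z: no edge straddles that height → 0 crossings.
Q: 1–2 at easting≈692629.8 (right), 3–4 at easting≈658784.3 (left) → 1 crossing.
H: 1–2 at easting≈677173.6 (left), 2–3 at easting≈666433.7 (left) → 0 crossings.
J: 1–2 at easting≈655172.4 (left), 4–1 at easting≈666878.1 (left) → 0 crossings.
T: 3–4 at easting≈623728.6 (left), 7–1 at easting≈663358.2 (left) → 0 crossings.
Only Q has an odd count, so the point is inside Q.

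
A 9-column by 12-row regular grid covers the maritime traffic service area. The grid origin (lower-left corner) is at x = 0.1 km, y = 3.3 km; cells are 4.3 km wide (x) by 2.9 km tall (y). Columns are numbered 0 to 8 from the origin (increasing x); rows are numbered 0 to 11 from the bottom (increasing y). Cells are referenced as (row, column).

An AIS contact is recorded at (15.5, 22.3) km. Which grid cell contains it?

(6, 3)

Column index: ⌊(15.5 − 0.1) / 4.3⌋ = ⌊3.581⌋ = 3
Row offset from origin: ⌊(22.3 − 3.3) / 2.9⌋ = ⌊6.552⌋ = 6 → row 6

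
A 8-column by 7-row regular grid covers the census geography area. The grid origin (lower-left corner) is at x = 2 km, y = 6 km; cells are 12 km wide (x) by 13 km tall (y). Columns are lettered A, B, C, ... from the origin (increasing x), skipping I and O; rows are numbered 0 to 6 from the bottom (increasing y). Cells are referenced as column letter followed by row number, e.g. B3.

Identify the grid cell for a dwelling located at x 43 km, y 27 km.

D1

Column index: ⌊(43 − 2) / 12⌋ = ⌊3.417⌋ = 3 → column D
Row offset from origin: ⌊(27 − 6) / 13⌋ = ⌊1.615⌋ = 1 → row 1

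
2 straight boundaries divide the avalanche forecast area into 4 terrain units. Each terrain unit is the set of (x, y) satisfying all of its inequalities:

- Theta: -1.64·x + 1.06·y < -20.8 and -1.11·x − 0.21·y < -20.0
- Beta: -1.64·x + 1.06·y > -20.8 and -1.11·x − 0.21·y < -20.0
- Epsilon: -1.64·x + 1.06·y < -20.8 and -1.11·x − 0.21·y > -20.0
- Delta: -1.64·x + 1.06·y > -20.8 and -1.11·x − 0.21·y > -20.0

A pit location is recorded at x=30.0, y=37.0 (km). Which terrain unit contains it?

-1.64·30.0 + 1.06·37.0 = -9.980, which is > -20.8
-1.11·30.0 − 0.21·37.0 = -41.070, which is < -20.0
This sign pattern matches Beta.

Beta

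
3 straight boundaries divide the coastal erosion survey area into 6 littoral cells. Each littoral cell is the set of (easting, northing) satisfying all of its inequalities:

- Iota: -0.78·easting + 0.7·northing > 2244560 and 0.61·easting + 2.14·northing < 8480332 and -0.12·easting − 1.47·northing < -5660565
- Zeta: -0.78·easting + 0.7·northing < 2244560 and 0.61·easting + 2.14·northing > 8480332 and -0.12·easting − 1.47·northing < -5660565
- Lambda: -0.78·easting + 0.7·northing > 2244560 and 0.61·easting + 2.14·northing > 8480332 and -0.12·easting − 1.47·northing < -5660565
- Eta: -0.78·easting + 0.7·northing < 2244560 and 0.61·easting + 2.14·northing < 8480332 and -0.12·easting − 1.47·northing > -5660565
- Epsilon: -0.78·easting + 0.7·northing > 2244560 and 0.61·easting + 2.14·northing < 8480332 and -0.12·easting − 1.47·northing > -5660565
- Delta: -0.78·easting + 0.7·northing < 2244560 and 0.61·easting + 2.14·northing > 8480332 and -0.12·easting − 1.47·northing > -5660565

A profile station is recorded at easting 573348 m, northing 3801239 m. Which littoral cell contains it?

-0.78·573348 + 0.7·3801239 = 2213655.860, which is < 2244560
0.61·573348 + 2.14·3801239 = 8484393.740, which is > 8480332
-0.12·573348 − 1.47·3801239 = -5656623.090, which is > -5660565
This sign pattern matches Delta.

Delta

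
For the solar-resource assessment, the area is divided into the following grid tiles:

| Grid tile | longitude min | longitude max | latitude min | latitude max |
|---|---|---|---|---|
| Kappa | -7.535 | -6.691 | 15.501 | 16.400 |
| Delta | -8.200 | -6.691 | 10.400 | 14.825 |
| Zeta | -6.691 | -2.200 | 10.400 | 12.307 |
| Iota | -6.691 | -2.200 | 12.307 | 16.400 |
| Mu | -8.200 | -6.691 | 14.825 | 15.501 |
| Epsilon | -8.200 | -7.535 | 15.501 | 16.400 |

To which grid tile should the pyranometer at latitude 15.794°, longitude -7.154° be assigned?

The point has longitude = -7.154 and latitude = 15.794.
Only Kappa satisfies -7.535 ≤ longitude ≤ -6.691 and 15.501 ≤ latitude ≤ 16.400.

Kappa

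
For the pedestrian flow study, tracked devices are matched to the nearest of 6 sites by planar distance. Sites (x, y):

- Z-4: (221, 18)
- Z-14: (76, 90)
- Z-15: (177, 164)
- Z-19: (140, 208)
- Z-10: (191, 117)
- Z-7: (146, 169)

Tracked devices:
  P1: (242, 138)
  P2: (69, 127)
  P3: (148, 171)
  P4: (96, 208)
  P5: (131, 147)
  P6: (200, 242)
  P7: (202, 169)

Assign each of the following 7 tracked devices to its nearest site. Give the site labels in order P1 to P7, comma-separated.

P1 → Z-10 (d²=3042.00)
P2 → Z-14 (d²=1418.00)
P3 → Z-7 (d²=8.00)
P4 → Z-19 (d²=1936.00)
P5 → Z-7 (d²=709.00)
P6 → Z-19 (d²=4756.00)
P7 → Z-15 (d²=650.00)

Z-10, Z-14, Z-7, Z-19, Z-7, Z-19, Z-15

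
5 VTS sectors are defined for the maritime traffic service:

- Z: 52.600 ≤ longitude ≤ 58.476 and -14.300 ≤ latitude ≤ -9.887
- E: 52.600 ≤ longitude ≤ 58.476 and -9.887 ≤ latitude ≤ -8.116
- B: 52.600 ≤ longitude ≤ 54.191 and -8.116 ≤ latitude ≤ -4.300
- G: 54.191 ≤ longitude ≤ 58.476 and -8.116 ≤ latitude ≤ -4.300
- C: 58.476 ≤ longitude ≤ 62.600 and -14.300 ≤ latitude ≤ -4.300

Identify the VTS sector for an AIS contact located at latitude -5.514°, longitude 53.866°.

The point has longitude = 53.866 and latitude = -5.514.
Only B satisfies 52.600 ≤ longitude ≤ 54.191 and -8.116 ≤ latitude ≤ -4.300.

B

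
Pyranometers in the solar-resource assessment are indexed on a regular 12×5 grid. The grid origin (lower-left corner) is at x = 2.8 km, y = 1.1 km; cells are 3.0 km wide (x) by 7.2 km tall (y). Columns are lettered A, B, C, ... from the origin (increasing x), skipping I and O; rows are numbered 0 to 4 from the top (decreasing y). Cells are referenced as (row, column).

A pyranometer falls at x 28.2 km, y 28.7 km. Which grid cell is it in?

(1, J)

Column index: ⌊(28.2 − 2.8) / 3.0⌋ = ⌊8.467⌋ = 8 → column J
Row offset from origin: ⌊(28.7 − 1.1) / 7.2⌋ = ⌊3.833⌋ = 3 → row 1 (counted from top)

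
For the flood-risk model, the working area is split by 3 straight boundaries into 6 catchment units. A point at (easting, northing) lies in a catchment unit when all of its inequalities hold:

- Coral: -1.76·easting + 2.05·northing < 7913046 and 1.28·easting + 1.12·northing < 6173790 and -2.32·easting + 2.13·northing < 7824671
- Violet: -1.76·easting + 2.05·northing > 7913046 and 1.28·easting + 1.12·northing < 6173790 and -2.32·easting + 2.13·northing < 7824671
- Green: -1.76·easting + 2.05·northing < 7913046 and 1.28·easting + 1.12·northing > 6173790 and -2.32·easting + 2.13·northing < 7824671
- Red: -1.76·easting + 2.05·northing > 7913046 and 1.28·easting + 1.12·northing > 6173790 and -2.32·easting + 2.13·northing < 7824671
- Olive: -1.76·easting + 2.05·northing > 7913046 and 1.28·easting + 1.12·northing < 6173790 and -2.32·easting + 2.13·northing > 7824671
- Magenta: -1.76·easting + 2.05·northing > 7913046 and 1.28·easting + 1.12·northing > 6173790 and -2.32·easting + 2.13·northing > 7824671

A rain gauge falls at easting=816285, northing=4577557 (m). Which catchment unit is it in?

-1.76·816285 + 2.05·4577557 = 7947330.250, which is > 7913046
1.28·816285 + 1.12·4577557 = 6171708.640, which is < 6173790
-2.32·816285 + 2.13·4577557 = 7856415.210, which is > 7824671
This sign pattern matches Olive.

Olive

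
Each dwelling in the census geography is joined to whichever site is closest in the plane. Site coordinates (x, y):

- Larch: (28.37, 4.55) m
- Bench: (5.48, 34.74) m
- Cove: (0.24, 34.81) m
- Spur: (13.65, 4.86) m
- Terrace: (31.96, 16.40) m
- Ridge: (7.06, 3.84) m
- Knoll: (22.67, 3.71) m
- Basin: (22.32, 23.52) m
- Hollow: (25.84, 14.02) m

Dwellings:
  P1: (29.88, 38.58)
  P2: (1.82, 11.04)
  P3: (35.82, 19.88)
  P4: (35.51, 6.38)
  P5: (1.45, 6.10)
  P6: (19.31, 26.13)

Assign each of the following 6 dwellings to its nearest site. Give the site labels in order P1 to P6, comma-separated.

Basin, Ridge, Terrace, Larch, Ridge, Basin

P1 → Basin (d²=283.96)
P2 → Ridge (d²=79.30)
P3 → Terrace (d²=27.01)
P4 → Larch (d²=54.33)
P5 → Ridge (d²=36.58)
P6 → Basin (d²=15.87)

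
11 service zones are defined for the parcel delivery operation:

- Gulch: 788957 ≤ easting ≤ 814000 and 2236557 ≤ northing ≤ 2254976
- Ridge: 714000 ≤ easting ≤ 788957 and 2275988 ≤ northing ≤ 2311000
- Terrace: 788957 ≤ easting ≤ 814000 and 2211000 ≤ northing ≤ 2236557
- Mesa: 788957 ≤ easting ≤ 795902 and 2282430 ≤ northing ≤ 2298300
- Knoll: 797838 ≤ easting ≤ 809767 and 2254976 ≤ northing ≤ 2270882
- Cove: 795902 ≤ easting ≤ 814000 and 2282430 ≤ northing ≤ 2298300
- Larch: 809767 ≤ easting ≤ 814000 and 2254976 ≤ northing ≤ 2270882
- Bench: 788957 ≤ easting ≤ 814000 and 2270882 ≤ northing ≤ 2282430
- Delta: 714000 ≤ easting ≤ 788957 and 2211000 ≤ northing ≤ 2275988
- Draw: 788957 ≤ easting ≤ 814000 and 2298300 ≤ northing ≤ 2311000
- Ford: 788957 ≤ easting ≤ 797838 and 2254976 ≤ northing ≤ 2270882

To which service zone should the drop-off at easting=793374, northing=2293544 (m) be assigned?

The point has easting = 793374 and northing = 2293544.
Only Mesa satisfies 788957 ≤ easting ≤ 795902 and 2282430 ≤ northing ≤ 2298300.

Mesa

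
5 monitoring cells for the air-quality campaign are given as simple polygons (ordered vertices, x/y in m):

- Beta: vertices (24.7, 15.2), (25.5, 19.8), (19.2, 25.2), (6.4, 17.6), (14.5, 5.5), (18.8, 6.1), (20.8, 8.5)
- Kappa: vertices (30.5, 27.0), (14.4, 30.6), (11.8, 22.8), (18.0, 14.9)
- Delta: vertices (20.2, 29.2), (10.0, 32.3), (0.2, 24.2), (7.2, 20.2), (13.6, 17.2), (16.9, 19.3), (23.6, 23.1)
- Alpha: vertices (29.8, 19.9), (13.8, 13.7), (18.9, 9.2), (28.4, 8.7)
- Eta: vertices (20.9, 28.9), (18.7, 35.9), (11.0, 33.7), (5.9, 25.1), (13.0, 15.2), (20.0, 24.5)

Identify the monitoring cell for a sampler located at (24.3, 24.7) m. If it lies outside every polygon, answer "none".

Cast a ray rightward from (24.3, 24.7). For each polygon, the edges (by vertex number in listed order) whose endpoints lie on opposite sides of y = 24.7, where each meets that height, and whether that is right or left of the point:
Beta: 2–3 at x≈19.78 (left), 3–4 at x≈18.36 (left) → 0 crossings.
Kappa: 2–3 at x≈12.43 (left), 4–1 at x≈28.12 (right) → 1 crossing.
Delta: 2–3 at x≈0.80 (left), 7–1 at x≈22.71 (left) → 0 crossings.
Alpha: no edge straddles that height → 0 crossings.
Eta: 4–5 at x≈6.19 (left), 6–1 at x≈20.04 (left) → 0 crossings.
Only Kappa has an odd count, so the point is inside Kappa.

Kappa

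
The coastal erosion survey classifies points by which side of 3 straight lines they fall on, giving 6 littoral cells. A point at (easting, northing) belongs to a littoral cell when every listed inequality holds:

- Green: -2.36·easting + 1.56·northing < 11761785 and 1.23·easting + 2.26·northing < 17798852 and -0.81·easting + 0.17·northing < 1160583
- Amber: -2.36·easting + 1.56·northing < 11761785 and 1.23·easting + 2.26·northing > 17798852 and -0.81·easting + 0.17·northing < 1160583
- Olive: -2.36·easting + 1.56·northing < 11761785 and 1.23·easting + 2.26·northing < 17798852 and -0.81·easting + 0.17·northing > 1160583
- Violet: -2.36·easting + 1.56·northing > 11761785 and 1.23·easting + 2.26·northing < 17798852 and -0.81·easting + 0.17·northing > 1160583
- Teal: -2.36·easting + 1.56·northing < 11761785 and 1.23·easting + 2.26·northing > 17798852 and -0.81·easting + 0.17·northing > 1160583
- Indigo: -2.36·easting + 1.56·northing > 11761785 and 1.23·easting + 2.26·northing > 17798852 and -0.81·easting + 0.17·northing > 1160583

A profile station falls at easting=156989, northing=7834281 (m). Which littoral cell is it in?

Indigo

-2.36·156989 + 1.56·7834281 = 11850984.320, which is > 11761785
1.23·156989 + 2.26·7834281 = 17898571.530, which is > 17798852
-0.81·156989 + 0.17·7834281 = 1204666.680, which is > 1160583
This sign pattern matches Indigo.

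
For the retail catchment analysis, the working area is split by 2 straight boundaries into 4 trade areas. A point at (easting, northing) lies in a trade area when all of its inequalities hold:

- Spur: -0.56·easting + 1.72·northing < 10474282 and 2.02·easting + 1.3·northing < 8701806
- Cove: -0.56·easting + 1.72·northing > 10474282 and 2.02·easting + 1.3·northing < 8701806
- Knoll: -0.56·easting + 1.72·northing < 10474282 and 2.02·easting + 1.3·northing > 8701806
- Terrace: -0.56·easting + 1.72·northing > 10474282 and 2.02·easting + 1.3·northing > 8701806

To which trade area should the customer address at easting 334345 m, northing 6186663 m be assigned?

Knoll

-0.56·334345 + 1.72·6186663 = 10453827.160, which is < 10474282
2.02·334345 + 1.3·6186663 = 8718038.800, which is > 8701806
This sign pattern matches Knoll.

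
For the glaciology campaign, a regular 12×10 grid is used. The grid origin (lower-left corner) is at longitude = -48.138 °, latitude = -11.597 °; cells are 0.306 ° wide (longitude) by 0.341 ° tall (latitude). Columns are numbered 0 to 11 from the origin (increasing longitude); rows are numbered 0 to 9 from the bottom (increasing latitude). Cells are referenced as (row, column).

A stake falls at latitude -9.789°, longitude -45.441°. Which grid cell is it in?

(5, 8)

Column index: ⌊(-45.441 − -48.138) / 0.306⌋ = ⌊8.814⌋ = 8
Row offset from origin: ⌊(-9.789 − -11.597) / 0.341⌋ = ⌊5.302⌋ = 5 → row 5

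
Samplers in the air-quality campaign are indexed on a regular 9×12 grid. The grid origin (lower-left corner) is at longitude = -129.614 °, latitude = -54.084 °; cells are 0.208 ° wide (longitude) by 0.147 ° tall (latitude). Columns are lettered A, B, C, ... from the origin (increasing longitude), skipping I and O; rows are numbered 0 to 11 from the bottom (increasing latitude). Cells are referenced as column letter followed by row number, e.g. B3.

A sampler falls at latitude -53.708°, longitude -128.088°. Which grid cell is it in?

Column index: ⌊(-128.088 − -129.614) / 0.208⌋ = ⌊7.337⌋ = 7 → column H
Row offset from origin: ⌊(-53.708 − -54.084) / 0.147⌋ = ⌊2.558⌋ = 2 → row 2

H2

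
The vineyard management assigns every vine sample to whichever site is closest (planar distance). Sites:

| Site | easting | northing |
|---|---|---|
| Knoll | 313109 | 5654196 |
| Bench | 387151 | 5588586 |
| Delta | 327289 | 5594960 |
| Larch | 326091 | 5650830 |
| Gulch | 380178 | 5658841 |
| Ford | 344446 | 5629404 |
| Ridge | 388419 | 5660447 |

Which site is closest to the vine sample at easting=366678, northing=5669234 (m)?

Squared distances to each site:
Knoll: 3095779205.000; Bench: 6923243633.000; Delta: 7068120397.000; Larch: 1986011785.000; Gulch: 290264449.000; Ford: 2080690724.000; Ridge: 549882450.000.
Minimum at Gulch.

Gulch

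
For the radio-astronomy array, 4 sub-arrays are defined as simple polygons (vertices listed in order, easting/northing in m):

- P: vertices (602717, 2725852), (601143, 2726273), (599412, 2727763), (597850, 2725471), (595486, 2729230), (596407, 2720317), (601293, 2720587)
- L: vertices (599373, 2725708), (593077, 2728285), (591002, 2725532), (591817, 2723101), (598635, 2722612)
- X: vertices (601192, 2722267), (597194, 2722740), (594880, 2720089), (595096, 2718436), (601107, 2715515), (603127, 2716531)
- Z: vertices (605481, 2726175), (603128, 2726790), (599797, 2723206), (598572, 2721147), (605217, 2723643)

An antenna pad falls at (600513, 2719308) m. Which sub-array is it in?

X

Cast a ray rightward from (600513, 2719308). For each polygon, the edges (by vertex number in listed order) whose endpoints lie on opposite sides of northing = 2719308, where each meets that height, and whether that is right or left of the point:
P: no edge straddles that height → 0 crossings.
L: no edge straddles that height → 0 crossings.
X: 3–4 at easting≈594982.1 (left), 6–1 at easting≈602190.2 (right) → 1 crossing.
Z: no edge straddles that height → 0 crossings.
Only X has an odd count, so the point is inside X.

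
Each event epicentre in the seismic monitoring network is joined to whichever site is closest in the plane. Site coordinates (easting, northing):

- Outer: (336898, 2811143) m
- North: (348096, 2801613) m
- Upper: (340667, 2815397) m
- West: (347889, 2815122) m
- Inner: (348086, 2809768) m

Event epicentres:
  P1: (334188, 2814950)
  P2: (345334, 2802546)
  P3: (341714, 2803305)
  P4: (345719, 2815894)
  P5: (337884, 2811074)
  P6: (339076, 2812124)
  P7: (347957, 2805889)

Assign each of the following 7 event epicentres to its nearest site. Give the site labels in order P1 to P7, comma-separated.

P1 → Outer (d²=21837349.00)
P2 → North (d²=8499133.00)
P3 → North (d²=43592788.00)
P4 → West (d²=5304884.00)
P5 → Outer (d²=976957.00)
P6 → Outer (d²=5706045.00)
P7 → Inner (d²=15063282.00)

Outer, North, North, West, Outer, Outer, Inner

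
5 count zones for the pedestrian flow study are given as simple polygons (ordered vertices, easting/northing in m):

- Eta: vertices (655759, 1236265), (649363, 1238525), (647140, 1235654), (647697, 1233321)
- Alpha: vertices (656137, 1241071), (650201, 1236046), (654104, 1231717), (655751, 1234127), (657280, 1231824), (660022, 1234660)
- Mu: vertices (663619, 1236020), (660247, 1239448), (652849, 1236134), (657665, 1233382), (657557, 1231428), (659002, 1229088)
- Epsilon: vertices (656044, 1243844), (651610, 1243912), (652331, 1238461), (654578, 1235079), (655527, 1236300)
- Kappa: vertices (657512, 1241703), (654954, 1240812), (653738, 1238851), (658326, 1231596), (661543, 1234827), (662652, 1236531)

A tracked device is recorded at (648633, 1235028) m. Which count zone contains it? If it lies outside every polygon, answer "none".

Eta

Cast a ray rightward from (648633, 1235028). For each polygon, the edges (by vertex number in listed order) whose endpoints lie on opposite sides of northing = 1235028, where each meets that height, and whether that is right or left of the point:
Eta: 3–4 at easting≈647289.5 (left), 4–1 at easting≈652371.5 (right) → 1 crossing.
Alpha: 2–3 at easting≈651118.8 (right), 6–1 at easting≈659799.0 (right) → 2 crossings.
Mu: 3–4 at easting≈654784.5 (right), 6–1 at easting≈662958.3 (right) → 2 crossings.
Epsilon: no edge straddles that height → 0 crossings.
Kappa: 3–4 at easting≈656155.6 (right), 5–6 at easting≈661673.8 (right) → 2 crossings.
Only Eta has an odd count, so the point is inside Eta.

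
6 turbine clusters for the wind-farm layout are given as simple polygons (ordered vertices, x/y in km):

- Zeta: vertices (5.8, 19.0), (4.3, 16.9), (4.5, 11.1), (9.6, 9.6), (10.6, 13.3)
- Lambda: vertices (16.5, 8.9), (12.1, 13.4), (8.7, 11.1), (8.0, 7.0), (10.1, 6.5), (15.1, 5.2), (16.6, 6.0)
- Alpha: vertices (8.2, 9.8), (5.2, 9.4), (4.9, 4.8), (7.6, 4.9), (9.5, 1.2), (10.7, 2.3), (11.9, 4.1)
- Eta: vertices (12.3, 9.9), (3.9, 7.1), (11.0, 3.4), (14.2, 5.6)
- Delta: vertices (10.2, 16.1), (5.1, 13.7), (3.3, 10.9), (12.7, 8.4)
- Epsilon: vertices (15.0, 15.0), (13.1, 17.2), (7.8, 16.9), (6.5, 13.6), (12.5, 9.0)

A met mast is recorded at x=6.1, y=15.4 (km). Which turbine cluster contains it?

Zeta

Cast a ray rightward from (6.1, 15.4). For each polygon, the edges (by vertex number in listed order) whose endpoints lie on opposite sides of y = 15.4, where each meets that height, and whether that is right or left of the point:
Zeta: 2–3 at x≈4.35 (left), 5–1 at x≈8.83 (right) → 1 crossing.
Lambda: no edge straddles that height → 0 crossings.
Alpha: no edge straddles that height → 0 crossings.
Eta: no edge straddles that height → 0 crossings.
Delta: 1–2 at x≈8.71 (right), 4–1 at x≈10.43 (right) → 2 crossings.
Epsilon: 1–2 at x≈14.65 (right), 3–4 at x≈7.21 (right) → 2 crossings.
Only Zeta has an odd count, so the point is inside Zeta.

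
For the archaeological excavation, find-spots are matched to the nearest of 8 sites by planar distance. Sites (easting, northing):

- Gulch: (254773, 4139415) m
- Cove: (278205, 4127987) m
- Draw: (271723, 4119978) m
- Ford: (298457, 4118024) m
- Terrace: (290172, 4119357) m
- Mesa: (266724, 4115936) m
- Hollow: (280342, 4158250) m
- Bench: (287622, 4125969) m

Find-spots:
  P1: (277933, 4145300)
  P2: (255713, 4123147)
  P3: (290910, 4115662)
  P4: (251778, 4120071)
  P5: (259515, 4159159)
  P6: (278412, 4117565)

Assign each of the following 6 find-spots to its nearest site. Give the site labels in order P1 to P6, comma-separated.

Hollow, Mesa, Terrace, Mesa, Gulch, Draw

P1 → Hollow (d²=173505781.00)
P2 → Mesa (d²=173240642.00)
P3 → Terrace (d²=14197669.00)
P4 → Mesa (d²=240481141.00)
P5 → Gulch (d²=412312100.00)
P6 → Draw (d²=50565290.00)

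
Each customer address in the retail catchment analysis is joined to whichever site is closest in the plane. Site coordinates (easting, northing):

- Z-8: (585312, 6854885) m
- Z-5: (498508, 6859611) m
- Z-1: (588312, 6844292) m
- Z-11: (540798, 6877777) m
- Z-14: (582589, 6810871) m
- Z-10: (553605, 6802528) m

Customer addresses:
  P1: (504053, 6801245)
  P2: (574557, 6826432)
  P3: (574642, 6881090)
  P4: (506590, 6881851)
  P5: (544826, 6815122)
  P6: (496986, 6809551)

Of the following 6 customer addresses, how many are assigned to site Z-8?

P1 → Z-10
P2 → Z-14
P3 → Z-8
P4 → Z-5
P5 → Z-10
P6 → Z-5
1 of the 6 goes to Z-8.

1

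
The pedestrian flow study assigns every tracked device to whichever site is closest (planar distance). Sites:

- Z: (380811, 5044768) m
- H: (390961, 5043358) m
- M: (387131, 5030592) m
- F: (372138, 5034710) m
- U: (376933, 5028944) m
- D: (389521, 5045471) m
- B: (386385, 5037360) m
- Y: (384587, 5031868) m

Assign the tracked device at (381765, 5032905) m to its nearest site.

Squared distances to each site:
Z: 141640885.000; H: 193831625.000; M: 34143925.000; F: 95937154.000; U: 39037745.000; D: 218059892.000; B: 41191425.000; Y: 9039053.000.
Minimum at Y.

Y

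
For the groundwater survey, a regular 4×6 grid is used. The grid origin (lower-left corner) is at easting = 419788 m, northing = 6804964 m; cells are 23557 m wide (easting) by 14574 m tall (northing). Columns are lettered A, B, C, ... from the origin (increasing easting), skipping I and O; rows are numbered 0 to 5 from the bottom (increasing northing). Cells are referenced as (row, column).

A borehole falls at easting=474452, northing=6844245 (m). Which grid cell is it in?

Column index: ⌊(474452 − 419788) / 23557⌋ = ⌊2.320⌋ = 2 → column C
Row offset from origin: ⌊(6844245 − 6804964) / 14574⌋ = ⌊2.695⌋ = 2 → row 2

(2, C)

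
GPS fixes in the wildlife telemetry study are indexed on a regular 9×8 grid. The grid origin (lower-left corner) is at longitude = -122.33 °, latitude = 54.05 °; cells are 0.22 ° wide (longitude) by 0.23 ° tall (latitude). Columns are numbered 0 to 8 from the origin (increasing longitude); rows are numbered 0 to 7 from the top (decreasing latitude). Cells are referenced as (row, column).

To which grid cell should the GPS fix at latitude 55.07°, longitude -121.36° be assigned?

(3, 4)

Column index: ⌊(-121.36 − -122.33) / 0.22⌋ = ⌊4.409⌋ = 4
Row offset from origin: ⌊(55.07 − 54.05) / 0.23⌋ = ⌊4.435⌋ = 4 → row 3 (counted from top)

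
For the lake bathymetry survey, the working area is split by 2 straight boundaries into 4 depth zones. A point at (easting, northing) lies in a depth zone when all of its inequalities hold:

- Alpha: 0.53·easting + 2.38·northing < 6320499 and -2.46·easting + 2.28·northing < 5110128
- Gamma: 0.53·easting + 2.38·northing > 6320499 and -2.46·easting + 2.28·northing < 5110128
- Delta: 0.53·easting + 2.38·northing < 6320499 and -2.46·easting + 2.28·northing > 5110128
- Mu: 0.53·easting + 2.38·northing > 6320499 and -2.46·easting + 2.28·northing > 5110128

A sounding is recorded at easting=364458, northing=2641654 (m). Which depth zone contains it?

0.53·364458 + 2.38·2641654 = 6480299.260, which is > 6320499
-2.46·364458 + 2.28·2641654 = 5126404.440, which is > 5110128
This sign pattern matches Mu.

Mu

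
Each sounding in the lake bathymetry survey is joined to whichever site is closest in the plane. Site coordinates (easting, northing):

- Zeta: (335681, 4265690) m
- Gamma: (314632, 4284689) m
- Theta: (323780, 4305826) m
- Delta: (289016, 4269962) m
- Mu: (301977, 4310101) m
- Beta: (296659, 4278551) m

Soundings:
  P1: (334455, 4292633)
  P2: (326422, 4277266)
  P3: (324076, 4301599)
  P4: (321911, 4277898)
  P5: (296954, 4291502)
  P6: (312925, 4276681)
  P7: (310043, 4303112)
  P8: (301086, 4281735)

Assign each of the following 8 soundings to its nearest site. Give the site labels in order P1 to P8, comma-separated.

P1 → Theta (d²=288010874.00)
P2 → Gamma (d²=194105029.00)
P3 → Theta (d²=17955145.00)
P4 → Gamma (d²=99101522.00)
P5 → Beta (d²=167815426.00)
P6 → Gamma (d²=67041913.00)
P7 → Mu (d²=113906477.00)
P8 → Beta (d²=29736185.00)

Theta, Gamma, Theta, Gamma, Beta, Gamma, Mu, Beta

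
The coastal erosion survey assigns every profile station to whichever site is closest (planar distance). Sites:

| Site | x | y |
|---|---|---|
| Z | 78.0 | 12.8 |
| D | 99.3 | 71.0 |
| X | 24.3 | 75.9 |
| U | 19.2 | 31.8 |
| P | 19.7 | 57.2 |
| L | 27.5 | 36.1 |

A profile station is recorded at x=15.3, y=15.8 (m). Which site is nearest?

Squared distances to each site:
Z: 3940.290; D: 10103.040; X: 3693.010; U: 271.210; P: 1733.320; L: 560.930.
Minimum at U.

U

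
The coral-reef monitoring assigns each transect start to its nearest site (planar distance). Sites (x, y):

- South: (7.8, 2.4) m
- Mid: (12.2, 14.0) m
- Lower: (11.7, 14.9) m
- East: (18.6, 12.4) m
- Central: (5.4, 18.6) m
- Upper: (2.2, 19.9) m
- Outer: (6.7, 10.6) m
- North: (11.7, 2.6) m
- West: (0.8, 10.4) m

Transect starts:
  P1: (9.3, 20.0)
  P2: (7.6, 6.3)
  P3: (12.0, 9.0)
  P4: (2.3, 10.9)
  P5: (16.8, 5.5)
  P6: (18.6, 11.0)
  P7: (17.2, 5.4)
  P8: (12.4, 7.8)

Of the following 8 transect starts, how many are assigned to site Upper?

P1 → Central
P2 → South
P3 → Mid
P4 → West
P5 → North
P6 → East
P7 → North
P8 → North
0 of the 8 go to Upper.

0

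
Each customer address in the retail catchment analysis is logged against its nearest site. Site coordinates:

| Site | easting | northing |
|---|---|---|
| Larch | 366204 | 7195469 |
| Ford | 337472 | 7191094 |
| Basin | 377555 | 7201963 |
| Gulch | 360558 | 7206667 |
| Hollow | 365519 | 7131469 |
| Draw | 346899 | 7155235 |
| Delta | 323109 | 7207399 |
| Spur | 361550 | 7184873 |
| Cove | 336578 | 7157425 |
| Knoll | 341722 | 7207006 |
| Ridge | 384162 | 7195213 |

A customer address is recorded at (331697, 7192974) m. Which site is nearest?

Ford

Squared distances to each site:
Larch: 1196958074.000; Ford: 36885025.000; Basin: 2183758285.000; Gulch: 1020455570.000; Hollow: 4926792709.000; Draw: 1655332925.000; Delta: 281834369.000; Spur: 956827810.000; Cove: 1287555562.000; Knoll: 297397649.000; Ridge: 2757589346.000.
Minimum at Ford.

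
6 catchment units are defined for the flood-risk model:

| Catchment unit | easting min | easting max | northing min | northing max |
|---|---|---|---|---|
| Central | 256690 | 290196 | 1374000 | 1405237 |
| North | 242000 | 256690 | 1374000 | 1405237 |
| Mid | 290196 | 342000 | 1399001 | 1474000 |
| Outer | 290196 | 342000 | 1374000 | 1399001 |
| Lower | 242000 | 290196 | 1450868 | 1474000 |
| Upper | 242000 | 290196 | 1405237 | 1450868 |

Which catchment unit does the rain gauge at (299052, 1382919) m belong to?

The point has easting = 299052 and northing = 1382919.
Only Outer satisfies 290196 ≤ easting ≤ 342000 and 1374000 ≤ northing ≤ 1399001.

Outer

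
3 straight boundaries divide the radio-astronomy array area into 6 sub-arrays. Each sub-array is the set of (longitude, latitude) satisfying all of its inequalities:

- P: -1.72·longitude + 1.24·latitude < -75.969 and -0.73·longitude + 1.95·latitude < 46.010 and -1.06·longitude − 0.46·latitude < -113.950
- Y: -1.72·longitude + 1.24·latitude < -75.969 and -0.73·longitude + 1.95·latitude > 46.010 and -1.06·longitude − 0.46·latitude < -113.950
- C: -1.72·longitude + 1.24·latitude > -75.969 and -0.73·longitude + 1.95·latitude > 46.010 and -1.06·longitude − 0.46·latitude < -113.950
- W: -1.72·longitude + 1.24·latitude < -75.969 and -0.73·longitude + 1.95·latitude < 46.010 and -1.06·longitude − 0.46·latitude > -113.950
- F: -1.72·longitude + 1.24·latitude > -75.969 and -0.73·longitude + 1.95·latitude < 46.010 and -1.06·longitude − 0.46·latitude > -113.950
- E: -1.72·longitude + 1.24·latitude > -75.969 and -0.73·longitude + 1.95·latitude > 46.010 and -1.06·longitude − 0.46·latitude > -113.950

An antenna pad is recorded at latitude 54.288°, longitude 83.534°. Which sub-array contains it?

-1.72·83.534 + 1.24·54.288 = -76.361, which is < -75.969
-0.73·83.534 + 1.95·54.288 = 44.882, which is < 46.010
-1.06·83.534 − 0.46·54.288 = -113.519, which is > -113.950
This sign pattern matches W.

W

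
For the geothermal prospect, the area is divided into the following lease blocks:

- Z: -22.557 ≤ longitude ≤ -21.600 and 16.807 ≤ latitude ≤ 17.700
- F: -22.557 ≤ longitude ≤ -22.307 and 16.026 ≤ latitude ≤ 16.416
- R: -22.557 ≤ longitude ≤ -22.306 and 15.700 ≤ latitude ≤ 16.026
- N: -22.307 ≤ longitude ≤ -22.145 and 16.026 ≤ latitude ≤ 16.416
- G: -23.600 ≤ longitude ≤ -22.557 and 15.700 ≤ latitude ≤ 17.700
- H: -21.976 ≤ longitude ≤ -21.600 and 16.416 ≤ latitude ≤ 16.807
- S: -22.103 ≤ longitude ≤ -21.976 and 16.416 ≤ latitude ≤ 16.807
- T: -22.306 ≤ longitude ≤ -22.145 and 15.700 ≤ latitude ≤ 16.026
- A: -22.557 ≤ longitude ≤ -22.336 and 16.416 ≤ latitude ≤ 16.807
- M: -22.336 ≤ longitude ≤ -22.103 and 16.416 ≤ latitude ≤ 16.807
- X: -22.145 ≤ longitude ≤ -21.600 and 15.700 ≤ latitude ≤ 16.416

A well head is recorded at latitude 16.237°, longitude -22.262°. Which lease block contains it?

The point has longitude = -22.262 and latitude = 16.237.
Only N satisfies -22.307 ≤ longitude ≤ -22.145 and 16.026 ≤ latitude ≤ 16.416.

N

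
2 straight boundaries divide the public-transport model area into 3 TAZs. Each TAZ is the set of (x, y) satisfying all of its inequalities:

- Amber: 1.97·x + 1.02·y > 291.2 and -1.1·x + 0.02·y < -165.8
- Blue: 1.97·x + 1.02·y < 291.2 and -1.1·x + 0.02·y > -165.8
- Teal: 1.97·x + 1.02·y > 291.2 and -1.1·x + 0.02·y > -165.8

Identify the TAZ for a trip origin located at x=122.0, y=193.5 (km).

1.97·122.0 + 1.02·193.5 = 437.710, which is > 291.2
-1.1·122.0 + 0.02·193.5 = -130.330, which is > -165.8
This sign pattern matches Teal.

Teal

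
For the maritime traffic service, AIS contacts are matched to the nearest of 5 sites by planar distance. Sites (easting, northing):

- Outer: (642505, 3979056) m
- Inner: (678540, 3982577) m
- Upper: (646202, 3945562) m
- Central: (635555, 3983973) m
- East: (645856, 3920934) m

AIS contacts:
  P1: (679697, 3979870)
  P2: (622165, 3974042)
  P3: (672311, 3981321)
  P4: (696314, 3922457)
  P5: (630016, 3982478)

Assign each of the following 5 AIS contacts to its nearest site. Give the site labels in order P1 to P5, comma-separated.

P1 → Inner (d²=8666498.00)
P2 → Central (d²=277916861.00)
P3 → Inner (d²=40377977.00)
P4 → East (d²=2548329293.00)
P5 → Central (d²=32915546.00)

Inner, Central, Inner, East, Central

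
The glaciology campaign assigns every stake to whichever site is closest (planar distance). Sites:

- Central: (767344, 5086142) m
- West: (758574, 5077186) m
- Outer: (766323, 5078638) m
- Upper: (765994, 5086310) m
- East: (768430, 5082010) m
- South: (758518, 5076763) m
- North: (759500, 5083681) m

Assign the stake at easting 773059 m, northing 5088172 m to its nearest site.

Squared distances to each site:
Central: 36782125.000; West: 330507421.000; Outer: 136270852.000; Upper: 53381269.000; East: 59397885.000; South: 341605962.000; North: 204015562.000.
Minimum at Central.

Central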